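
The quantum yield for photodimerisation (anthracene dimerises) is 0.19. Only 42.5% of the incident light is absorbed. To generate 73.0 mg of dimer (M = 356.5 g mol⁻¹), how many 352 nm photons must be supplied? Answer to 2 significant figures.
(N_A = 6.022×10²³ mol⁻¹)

1.5×10²¹ photons

Product: 73.0 mg / 356.5 g mol⁻¹ = 2.048×10⁻⁴ mol.
Photons that must be absorbed: 2.048×10⁻⁴ / 0.19 = 0.001078 mol.
Incident photons needed: 0.001078 / 0.425 = 0.002536 mol.
Photon count: 0.002536 × 6.022×10²³ = 1.5×10²¹.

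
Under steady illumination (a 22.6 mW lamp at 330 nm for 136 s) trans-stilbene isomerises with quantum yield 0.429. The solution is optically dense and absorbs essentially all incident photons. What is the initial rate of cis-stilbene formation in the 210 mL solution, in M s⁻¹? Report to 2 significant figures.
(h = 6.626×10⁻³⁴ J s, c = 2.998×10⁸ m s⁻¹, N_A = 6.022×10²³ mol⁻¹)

Photon energy at 330 nm: hc/λ = (6.626×10⁻³⁴)(2.998×10⁸)/(330×10⁻⁹) = 6.020×10⁻¹⁹ J.
Energy delivered: (22.6 mW)(136 s) = 3.074 J.
Photons incident: 3.074 / 6.020×10⁻¹⁹ = 5.106×10¹⁸, i.e. 5.106×10¹⁸/6.022×10²³ = 8.479×10⁻⁶ mol.
Product formed: 0.429 × 8.479×10⁻⁶ = 3.637×10⁻⁶ mol.
Rate: 3.637×10⁻⁶ mol / (136 s × 0.21 L) = 1.3×10⁻⁷ M s⁻¹.

1.3×10⁻⁷ M s⁻¹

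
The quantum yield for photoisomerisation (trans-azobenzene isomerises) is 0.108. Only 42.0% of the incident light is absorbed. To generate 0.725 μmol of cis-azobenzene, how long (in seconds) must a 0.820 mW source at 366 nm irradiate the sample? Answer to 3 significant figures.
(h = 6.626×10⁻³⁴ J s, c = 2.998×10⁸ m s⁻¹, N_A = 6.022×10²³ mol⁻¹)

Product: 0.725 μmol = 7.25×10⁻⁷ mol.
Photons that must be absorbed: 7.25×10⁻⁷ / 0.108 = 6.713×10⁻⁶ mol.
Incident photons needed: 6.713×10⁻⁶ / 0.420 = 1.598×10⁻⁵ mol.
Photon energy: hc/λ = 5.428×10⁻¹⁹ J; per mole, 3.269×10⁵ J mol⁻¹.
Energy required: 1.598×10⁻⁵ × 3.269×10⁵ = 5.224 J.
Time: 5.224 J / 0.00082 W = 6370 s.

t ≈ 6370 s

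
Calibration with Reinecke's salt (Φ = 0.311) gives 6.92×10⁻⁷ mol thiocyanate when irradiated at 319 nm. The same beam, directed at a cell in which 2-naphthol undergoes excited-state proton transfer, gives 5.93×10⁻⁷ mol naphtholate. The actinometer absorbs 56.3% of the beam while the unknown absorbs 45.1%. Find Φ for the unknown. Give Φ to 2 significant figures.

Photons absorbed by the actinometer: 6.92×10⁻⁷ / 0.311 = 2.225×10⁻⁶ mol.
Incident flux: 2.225×10⁻⁶ / 0.563 = 3.952×10⁻⁶ einstein.
Absorbed by unknown: 0.451 × 3.952×10⁻⁶ = 1.782×10⁻⁶ mol.
Φ(unknown) = 5.93×10⁻⁷ / 1.782×10⁻⁶ = 0.33.

Φ = 0.33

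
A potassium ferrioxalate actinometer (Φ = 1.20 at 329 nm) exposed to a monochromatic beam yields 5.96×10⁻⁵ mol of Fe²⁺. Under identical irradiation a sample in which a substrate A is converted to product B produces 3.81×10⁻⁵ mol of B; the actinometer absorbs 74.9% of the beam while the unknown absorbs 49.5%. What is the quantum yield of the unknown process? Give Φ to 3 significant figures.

Photons absorbed by the actinometer: 5.96×10⁻⁵ / 1.20 = 4.967×10⁻⁵ mol.
Incident flux: 4.967×10⁻⁵ / 0.749 = 6.632×10⁻⁵ einstein.
Absorbed by unknown: 0.495 × 6.632×10⁻⁵ = 3.283×10⁻⁵ mol.
Φ(unknown) = 3.81×10⁻⁵ / 3.283×10⁻⁵ = 1.16.

Φ = 1.16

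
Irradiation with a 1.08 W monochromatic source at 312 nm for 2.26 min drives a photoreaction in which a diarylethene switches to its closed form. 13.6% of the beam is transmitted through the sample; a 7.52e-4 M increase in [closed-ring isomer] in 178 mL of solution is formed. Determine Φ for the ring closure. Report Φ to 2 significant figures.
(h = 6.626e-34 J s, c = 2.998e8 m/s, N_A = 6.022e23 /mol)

Product: (7.52e-4 M)(0.178 L) = 1.339e-4 mol.
Photon energy at 312 nm: hc/λ = (6.626e-34)(2.998e8)/(312e-9) = 6.367e-19 J.
Energy delivered: (1.08 W)(135.6 s) = 146.4 J.
Photons incident: 146.4 / 6.367e-19 = 2.299e20, i.e. 2.299e20/6.022e23 = 3.818e-4 mol.
Fraction absorbed: 1 − 13.6/100 = 0.8640.
Photons absorbed: 0.8640 × 3.818e-4 = 3.299e-4 mol.
Φ = 1.339e-4 mol / 3.299e-4 mol photons = 0.41.

Φ = 0.41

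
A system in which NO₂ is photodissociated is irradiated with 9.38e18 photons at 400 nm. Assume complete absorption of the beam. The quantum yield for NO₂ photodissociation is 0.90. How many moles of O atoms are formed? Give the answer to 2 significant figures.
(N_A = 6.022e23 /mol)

Moles of photons: 9.38e18 / 6.022e23 = 1.558e-5 mol.
Product: Φ × n_abs = 0.90 × 1.558e-5 = 1.402e-5 mol.

1.4e-5 mol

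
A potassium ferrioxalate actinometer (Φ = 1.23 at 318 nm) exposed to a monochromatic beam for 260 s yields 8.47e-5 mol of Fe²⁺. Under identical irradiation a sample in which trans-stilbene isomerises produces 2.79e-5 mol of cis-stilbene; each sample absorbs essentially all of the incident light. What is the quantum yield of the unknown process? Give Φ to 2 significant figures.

Φ = 0.41

Photons absorbed by the actinometer: 8.47e-5 / 1.23 = 6.886e-5 mol.
Φ(unknown) = 2.79e-5 / 6.886e-5 = 0.41.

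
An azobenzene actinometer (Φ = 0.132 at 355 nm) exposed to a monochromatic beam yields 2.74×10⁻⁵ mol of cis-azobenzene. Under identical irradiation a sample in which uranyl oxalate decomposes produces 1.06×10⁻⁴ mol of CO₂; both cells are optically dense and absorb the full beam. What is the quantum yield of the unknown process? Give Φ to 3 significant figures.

Photons absorbed by the actinometer: 2.74×10⁻⁵ / 0.132 = 2.076×10⁻⁴ mol.
Φ(unknown) = 1.06×10⁻⁴ / 2.076×10⁻⁴ = 0.511.

Φ = 0.511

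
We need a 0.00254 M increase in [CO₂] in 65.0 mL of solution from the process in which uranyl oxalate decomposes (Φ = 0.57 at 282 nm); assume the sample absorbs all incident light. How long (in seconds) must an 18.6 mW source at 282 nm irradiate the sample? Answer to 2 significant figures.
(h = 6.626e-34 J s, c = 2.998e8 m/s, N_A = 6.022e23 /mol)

t ≈ 6600 s

Product: (0.00254 M)(0.065 L) = 1.651e-4 mol.
Photons that must be absorbed: 1.651e-4 / 0.57 = 2.896e-4 mol.
Photon energy: hc/λ = 7.044e-19 J; per mole, 4.242e5 J mol⁻¹.
Energy required: 2.896e-4 × 4.242e5 = 122.8 J.
Time: 122.8 J / 0.0186 W = 6600 s.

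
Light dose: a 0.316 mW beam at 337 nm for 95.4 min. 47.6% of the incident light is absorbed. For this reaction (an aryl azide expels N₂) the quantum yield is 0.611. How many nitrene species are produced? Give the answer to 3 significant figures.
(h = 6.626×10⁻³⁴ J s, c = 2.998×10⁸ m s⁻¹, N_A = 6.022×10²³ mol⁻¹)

Photon energy at 337 nm: hc/λ = (6.626×10⁻³⁴)(2.998×10⁸)/(337×10⁻⁹) = 5.895×10⁻¹⁹ J.
Energy delivered: (0.316 mW)(5724 s) = 1.809 J.
Photons incident: 1.809 / 5.895×10⁻¹⁹ = 3.069×10¹⁸, i.e. 3.069×10¹⁸/6.022×10²³ = 5.096×10⁻⁶ mol.
Photons absorbed: 0.476 × 5.096×10⁻⁶ = 2.426×10⁻⁶ mol.
Product: Φ × n_abs = 0.611 × 2.426×10⁻⁶ = 1.482×10⁻⁶ mol.
As a count: 1.482×10⁻⁶ × 6.022×10²³ = 8.92×10¹⁷.

8.92×10¹⁷ species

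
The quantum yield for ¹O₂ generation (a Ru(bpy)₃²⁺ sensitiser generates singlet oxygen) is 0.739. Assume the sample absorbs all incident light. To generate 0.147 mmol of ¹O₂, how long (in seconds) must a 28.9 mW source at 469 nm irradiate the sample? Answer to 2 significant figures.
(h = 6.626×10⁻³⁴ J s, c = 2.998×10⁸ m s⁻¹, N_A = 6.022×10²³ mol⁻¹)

t ≈ 1800 s

Product: 0.147 mmol = 1.47×10⁻⁴ mol.
Photons that must be absorbed: 1.47×10⁻⁴ / 0.739 = 1.989×10⁻⁴ mol.
Photon energy: hc/λ = 4.236×10⁻¹⁹ J; per mole, 2.551×10⁵ J mol⁻¹.
Energy required: 1.989×10⁻⁴ × 2.551×10⁵ = 50.74 J.
Time: 50.74 J / 0.0289 W = 1800 s.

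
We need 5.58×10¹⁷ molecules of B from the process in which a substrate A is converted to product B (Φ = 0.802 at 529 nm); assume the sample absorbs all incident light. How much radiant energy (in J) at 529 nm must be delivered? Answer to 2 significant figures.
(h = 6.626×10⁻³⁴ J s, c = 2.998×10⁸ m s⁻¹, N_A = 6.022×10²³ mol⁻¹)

Product: 5.58×10¹⁷ / 6.022×10²³ = 9.266×10⁻⁷ mol.
Photons that must be absorbed: 9.266×10⁻⁷ / 0.802 = 1.155×10⁻⁶ mol.
Photon energy: hc/λ = 3.755×10⁻¹⁹ J; per mole, 2.261×10⁵ J mol⁻¹.
Energy required: 1.155×10⁻⁶ × 2.261×10⁵ = 0.26 J.

0.26 J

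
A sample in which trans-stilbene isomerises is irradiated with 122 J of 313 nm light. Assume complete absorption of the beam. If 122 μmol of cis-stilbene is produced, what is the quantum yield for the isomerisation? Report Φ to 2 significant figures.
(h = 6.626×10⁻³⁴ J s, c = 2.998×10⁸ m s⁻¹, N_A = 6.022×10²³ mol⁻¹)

Φ = 0.38

Product: 122 μmol = 1.22×10⁻⁴ mol.
Photon energy at 313 nm: hc/λ = (6.626×10⁻³⁴)(2.998×10⁸)/(313×10⁻⁹) = 6.347×10⁻¹⁹ J.
Photons incident: 122 / 6.347×10⁻¹⁹ = 1.922×10²⁰, i.e. 1.922×10²⁰/6.022×10²³ = 3.192×10⁻⁴ mol.
Φ = 1.22×10⁻⁴ mol / 3.192×10⁻⁴ mol photons = 0.38.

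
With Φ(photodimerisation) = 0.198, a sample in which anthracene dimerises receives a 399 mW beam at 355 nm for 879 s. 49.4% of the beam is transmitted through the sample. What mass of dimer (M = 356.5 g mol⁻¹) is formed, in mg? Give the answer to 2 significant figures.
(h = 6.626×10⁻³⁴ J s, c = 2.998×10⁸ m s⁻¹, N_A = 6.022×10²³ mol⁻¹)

Photon energy at 355 nm: hc/λ = (6.626×10⁻³⁴)(2.998×10⁸)/(355×10⁻⁹) = 5.596×10⁻¹⁹ J.
Energy delivered: (399 mW)(879 s) = 350.7 J.
Photons incident: 350.7 / 5.596×10⁻¹⁹ = 6.267×10²⁰, i.e. 6.267×10²⁰/6.022×10²³ = 0.001041 mol.
Fraction absorbed: 1 − 49.4/100 = 0.5060.
Photons absorbed: 0.5060 × 0.001041 = 5.267×10⁻⁴ mol.
Product: Φ × n_abs = 0.198 × 5.267×10⁻⁴ = 1.043×10⁻⁴ mol.
Mass: 1.043×10⁻⁴ × 356.5 = 0.03718 g = 37 mg.

37 mg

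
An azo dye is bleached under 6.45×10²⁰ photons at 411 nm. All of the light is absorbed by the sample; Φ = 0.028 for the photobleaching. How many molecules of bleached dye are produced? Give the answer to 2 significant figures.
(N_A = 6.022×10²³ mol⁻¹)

Moles of photons: 6.45×10²⁰ / 6.022×10²³ = 0.001071 mol.
Product: Φ × n_abs = 0.028 × 0.001071 = 2.999×10⁻⁵ mol.
As a count: 2.999×10⁻⁵ × 6.022×10²³ = 1.8×10¹⁹.

1.8×10¹⁹ molecules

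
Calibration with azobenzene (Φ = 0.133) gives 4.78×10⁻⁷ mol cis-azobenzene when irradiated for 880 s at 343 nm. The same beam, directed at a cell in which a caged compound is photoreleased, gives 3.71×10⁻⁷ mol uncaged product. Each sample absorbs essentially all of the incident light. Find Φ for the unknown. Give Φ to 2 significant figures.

Photons absorbed by the actinometer: 4.78×10⁻⁷ / 0.133 = 3.594×10⁻⁶ mol.
Φ(unknown) = 3.71×10⁻⁷ / 3.594×10⁻⁶ = 0.10.

Φ = 0.10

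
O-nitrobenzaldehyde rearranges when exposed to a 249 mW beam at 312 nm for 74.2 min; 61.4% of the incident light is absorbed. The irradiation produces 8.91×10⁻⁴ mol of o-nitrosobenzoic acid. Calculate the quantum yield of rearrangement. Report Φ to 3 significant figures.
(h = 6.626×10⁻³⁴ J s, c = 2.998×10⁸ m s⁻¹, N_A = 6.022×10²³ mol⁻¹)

Φ = 0.502

Photon energy at 312 nm: hc/λ = (6.626×10⁻³⁴)(2.998×10⁸)/(312×10⁻⁹) = 6.367×10⁻¹⁹ J.
Energy delivered: (249 mW)(4452 s) = 1109 J.
Photons incident: 1109 / 6.367×10⁻¹⁹ = 1.742×10²¹, i.e. 1.742×10²¹/6.022×10²³ = 0.002893 mol.
Photons absorbed: 0.614 × 0.002893 = 0.001776 mol.
Φ = 8.91×10⁻⁴ mol / 0.001776 mol photons = 0.502.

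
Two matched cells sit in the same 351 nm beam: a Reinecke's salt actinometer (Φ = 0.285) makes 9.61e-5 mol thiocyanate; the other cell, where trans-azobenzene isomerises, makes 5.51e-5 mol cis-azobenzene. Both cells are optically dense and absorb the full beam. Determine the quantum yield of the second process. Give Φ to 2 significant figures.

Photons absorbed by the actinometer: 9.61e-5 / 0.285 = 3.372e-4 mol.
Φ(unknown) = 5.51e-5 / 3.372e-4 = 0.16.

Φ = 0.16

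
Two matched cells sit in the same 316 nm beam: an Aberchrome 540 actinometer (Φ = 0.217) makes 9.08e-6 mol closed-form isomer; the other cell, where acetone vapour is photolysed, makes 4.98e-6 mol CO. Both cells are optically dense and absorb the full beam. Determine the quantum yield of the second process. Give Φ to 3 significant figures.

Photons absorbed by the actinometer: 9.08e-6 / 0.217 = 4.184e-5 mol.
Φ(unknown) = 4.98e-6 / 4.184e-5 = 0.119.

Φ = 0.119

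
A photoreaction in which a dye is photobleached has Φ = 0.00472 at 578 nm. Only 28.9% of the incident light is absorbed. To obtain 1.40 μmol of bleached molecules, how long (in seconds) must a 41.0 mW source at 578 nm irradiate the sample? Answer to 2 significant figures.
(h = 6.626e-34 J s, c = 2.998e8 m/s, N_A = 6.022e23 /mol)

t ≈ 5200 s

Product: 1.40 μmol = 1.40e-6 mol.
Photons that must be absorbed: 1.40e-6 / 0.00472 = 2.966e-4 mol.
Incident photons needed: 2.966e-4 / 0.289 = 0.001026 mol.
Photon energy: hc/λ = 3.437e-19 J; per mole, 2.070e5 J mol⁻¹.
Energy required: 0.001026 × 2.070e5 = 212.4 J.
Time: 212.4 J / 0.041 W = 5200 s.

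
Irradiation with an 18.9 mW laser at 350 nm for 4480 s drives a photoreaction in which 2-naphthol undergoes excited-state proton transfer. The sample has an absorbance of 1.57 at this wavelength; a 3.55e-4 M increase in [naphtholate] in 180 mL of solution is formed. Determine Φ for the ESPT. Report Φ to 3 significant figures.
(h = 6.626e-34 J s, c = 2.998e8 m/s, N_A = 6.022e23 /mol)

Φ = 0.265

Product: (3.55e-4 M)(0.18 L) = 6.390e-5 mol.
Photon energy at 350 nm: hc/λ = (6.626e-34)(2.998e8)/(350e-9) = 5.676e-19 J.
Energy delivered: (18.9 mW)(4480 s) = 84.67 J.
Photons incident: 84.67 / 5.676e-19 = 1.492e20, i.e. 1.492e20/6.022e23 = 2.478e-4 mol.
Fraction absorbed: 1 − 10^(−1.57) = 0.9731.
Photons absorbed: 0.9731 × 2.478e-4 = 2.411e-4 mol.
Φ = 6.390e-5 mol / 2.411e-4 mol photons = 0.265.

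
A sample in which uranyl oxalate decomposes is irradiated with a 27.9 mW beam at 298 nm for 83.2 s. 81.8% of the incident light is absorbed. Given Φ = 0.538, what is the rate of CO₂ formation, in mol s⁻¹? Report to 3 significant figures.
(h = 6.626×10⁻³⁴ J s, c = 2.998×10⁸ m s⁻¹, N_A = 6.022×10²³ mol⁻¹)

Photon energy at 298 nm: hc/λ = (6.626×10⁻³⁴)(2.998×10⁸)/(298×10⁻⁹) = 6.666×10⁻¹⁹ J.
Energy delivered: (27.9 mW)(83.2 s) = 2.321 J.
Photons incident: 2.321 / 6.666×10⁻¹⁹ = 3.482×10¹⁸, i.e. 3.482×10¹⁸/6.022×10²³ = 5.782×10⁻⁶ mol.
Photons absorbed: 0.818 × 5.782×10⁻⁶ = 4.730×10⁻⁶ mol.
Product formed: 0.538 × 4.730×10⁻⁶ = 2.545×10⁻⁶ mol.
Rate: 2.545×10⁻⁶ / 83.2 s = 3.06×10⁻⁸ mol s⁻¹.

3.06×10⁻⁸ mol s⁻¹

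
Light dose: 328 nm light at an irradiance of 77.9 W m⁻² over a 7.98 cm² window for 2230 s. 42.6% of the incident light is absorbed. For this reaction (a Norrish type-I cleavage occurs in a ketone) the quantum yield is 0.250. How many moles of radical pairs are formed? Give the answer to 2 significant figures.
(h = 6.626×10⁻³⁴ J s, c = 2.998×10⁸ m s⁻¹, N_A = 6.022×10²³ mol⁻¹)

4.0×10⁻⁵ mol

Photon energy at 328 nm: hc/λ = (6.626×10⁻³⁴)(2.998×10⁸)/(328×10⁻⁹) = 6.056×10⁻¹⁹ J.
Energy delivered: (77.9 W m⁻²)(7.98×10⁻⁴ m²)(2230 s) = 138.6 J.
Photons incident: 138.6 / 6.056×10⁻¹⁹ = 2.289×10²⁰, i.e. 2.289×10²⁰/6.022×10²³ = 3.801×10⁻⁴ mol.
Photons absorbed: 0.426 × 3.801×10⁻⁴ = 1.619×10⁻⁴ mol.
Product: Φ × n_abs = 0.250 × 1.619×10⁻⁴ = 4.048×10⁻⁵ mol.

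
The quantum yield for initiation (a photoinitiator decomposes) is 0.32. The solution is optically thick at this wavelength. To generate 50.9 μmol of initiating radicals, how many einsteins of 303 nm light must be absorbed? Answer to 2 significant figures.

Product: 50.9 μmol = 5.09×10⁻⁵ mol.
Photons that must be absorbed: 5.09×10⁻⁵ / 0.32 = 1.591×10⁻⁴ mol.

1.6×10⁻⁴ einstein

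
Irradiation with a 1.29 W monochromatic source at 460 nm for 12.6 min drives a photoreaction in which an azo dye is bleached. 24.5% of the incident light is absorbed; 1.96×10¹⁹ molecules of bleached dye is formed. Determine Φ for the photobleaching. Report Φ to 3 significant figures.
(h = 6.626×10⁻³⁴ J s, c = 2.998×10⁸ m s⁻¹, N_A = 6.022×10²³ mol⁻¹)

Product: 1.96×10¹⁹ / 6.022×10²³ = 3.255×10⁻⁵ mol.
Photon energy at 460 nm: hc/λ = (6.626×10⁻³⁴)(2.998×10⁸)/(460×10⁻⁹) = 4.318×10⁻¹⁹ J.
Energy delivered: (1.29 W)(756 s) = 975.2 J.
Photons incident: 975.2 / 4.318×10⁻¹⁹ = 2.258×10²¹, i.e. 2.258×10²¹/6.022×10²³ = 0.003750 mol.
Photons absorbed: 0.245 × 0.003750 = 9.188×10⁻⁴ mol.
Φ = 3.255×10⁻⁵ mol / 9.188×10⁻⁴ mol photons = 0.0354.

Φ = 0.0354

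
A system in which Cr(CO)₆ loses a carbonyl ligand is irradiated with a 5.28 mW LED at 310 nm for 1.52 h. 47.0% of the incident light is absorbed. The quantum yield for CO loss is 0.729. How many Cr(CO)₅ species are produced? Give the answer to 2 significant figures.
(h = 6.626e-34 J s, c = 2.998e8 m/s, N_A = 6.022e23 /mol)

Photon energy at 310 nm: hc/λ = (6.626e-34)(2.998e8)/(310e-9) = 6.408e-19 J.
Energy delivered: (5.28 mW)(5472 s) = 28.89 J.
Photons incident: 28.89 / 6.408e-19 = 4.508e19, i.e. 4.508e19/6.022e23 = 7.486e-5 mol.
Photons absorbed: 0.470 × 7.486e-5 = 3.518e-5 mol.
Product: Φ × n_abs = 0.729 × 3.518e-5 = 2.565e-5 mol.
As a count: 2.565e-5 × 6.022e23 = 1.5e19.

1.5e19 species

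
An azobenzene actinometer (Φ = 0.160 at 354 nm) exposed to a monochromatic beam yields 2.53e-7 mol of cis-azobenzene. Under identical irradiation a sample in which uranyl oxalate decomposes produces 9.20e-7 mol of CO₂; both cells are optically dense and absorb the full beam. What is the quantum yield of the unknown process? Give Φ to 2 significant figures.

Photons absorbed by the actinometer: 2.53e-7 / 0.160 = 1.581e-6 mol.
Φ(unknown) = 9.20e-7 / 1.581e-6 = 0.58.

Φ = 0.58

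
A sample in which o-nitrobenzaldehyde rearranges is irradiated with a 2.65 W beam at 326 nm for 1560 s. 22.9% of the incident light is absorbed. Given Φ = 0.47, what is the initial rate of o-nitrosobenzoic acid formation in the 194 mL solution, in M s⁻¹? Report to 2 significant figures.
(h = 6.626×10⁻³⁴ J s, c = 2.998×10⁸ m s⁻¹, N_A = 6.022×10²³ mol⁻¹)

Photon energy at 326 nm: hc/λ = (6.626×10⁻³⁴)(2.998×10⁸)/(326×10⁻⁹) = 6.093×10⁻¹⁹ J.
Energy delivered: (2.65 W)(1560 s) = 4134 J.
Photons incident: 4134 / 6.093×10⁻¹⁹ = 6.785×10²¹, i.e. 6.785×10²¹/6.022×10²³ = 0.01127 mol.
Photons absorbed: 0.229 × 0.01127 = 0.002581 mol.
Product formed: 0.47 × 0.002581 = 0.001213 mol.
Rate: 0.001213 mol / (1560 s × 0.194 L) = 4.0×10⁻⁶ M s⁻¹.

4.0×10⁻⁶ M s⁻¹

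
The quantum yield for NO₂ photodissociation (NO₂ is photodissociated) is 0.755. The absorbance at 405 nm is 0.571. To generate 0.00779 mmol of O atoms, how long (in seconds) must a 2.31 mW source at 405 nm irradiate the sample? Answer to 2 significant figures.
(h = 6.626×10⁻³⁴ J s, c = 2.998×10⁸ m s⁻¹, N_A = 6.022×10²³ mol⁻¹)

t ≈ 1800 s

Product: 0.00779 mmol = 7.79×10⁻⁶ mol.
Photons that must be absorbed: 7.79×10⁻⁶ / 0.755 = 1.032×10⁻⁵ mol.
Fraction absorbed: 1 − 10^(−0.571) = 0.7315.
Incident photons needed: 1.032×10⁻⁵ / 0.7315 = 1.411×10⁻⁵ mol.
Photon energy: hc/λ = 4.905×10⁻¹⁹ J; per mole, 2.954×10⁵ J mol⁻¹.
Energy required: 1.411×10⁻⁵ × 2.954×10⁵ = 4.168 J.
Time: 4.168 J / 0.00231 W = 1800 s.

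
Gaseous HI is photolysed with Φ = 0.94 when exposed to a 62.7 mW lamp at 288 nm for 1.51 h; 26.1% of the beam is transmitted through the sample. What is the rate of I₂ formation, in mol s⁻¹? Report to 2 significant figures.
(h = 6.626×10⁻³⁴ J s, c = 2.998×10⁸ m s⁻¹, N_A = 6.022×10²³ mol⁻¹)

Photon energy at 288 nm: hc/λ = (6.626×10⁻³⁴)(2.998×10⁸)/(288×10⁻⁹) = 6.897×10⁻¹⁹ J.
Energy delivered: (62.7 mW)(5436 s) = 340.8 J.
Photons incident: 340.8 / 6.897×10⁻¹⁹ = 4.941×10²⁰, i.e. 4.941×10²⁰/6.022×10²³ = 8.205×10⁻⁴ mol.
Fraction absorbed: 1 − 26.1/100 = 0.7390.
Photons absorbed: 0.7390 × 8.205×10⁻⁴ = 6.063×10⁻⁴ mol.
Product formed: 0.94 × 6.063×10⁻⁴ = 5.699×10⁻⁴ mol.
Rate: 5.699×10⁻⁴ / 5436 s = 1.0×10⁻⁷ mol s⁻¹.

1.0×10⁻⁷ mol s⁻¹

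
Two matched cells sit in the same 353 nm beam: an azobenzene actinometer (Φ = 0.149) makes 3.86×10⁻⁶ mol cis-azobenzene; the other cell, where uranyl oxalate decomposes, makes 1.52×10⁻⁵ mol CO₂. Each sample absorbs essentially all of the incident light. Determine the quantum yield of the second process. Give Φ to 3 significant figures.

Φ = 0.587

Photons absorbed by the actinometer: 3.86×10⁻⁶ / 0.149 = 2.591×10⁻⁵ mol.
Φ(unknown) = 1.52×10⁻⁵ / 2.591×10⁻⁵ = 0.587.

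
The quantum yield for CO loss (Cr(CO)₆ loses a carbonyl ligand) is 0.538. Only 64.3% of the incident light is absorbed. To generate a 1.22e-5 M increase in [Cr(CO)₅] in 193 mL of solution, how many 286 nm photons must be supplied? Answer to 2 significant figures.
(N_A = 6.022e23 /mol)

Product: (1.22e-5 M)(0.193 L) = 2.355e-6 mol.
Photons that must be absorbed: 2.355e-6 / 0.538 = 4.377e-6 mol.
Incident photons needed: 4.377e-6 / 0.643 = 6.807e-6 mol.
Photon count: 6.807e-6 × 6.022e23 = 4.1e18.

4.1e18 photons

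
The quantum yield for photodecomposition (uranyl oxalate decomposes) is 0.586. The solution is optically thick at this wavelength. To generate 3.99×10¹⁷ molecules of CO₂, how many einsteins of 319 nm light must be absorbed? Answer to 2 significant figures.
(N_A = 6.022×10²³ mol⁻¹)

1.1×10⁻⁶ einstein

Product: 3.99×10¹⁷ / 6.022×10²³ = 6.626×10⁻⁷ mol.
Photons that must be absorbed: 6.626×10⁻⁷ / 0.586 = 1.131×10⁻⁶ mol.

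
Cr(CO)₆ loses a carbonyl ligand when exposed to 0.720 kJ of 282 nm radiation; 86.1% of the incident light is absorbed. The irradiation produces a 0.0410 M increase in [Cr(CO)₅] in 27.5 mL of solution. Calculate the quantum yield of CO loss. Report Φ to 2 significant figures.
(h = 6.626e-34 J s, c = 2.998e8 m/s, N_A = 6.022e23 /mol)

Φ = 0.77

Product: (0.0410 M)(0.0275 L) = 0.001128 mol.
Photon energy at 282 nm: hc/λ = (6.626e-34)(2.998e8)/(282e-9) = 7.044e-19 J.
Incident energy: 0.720 kJ = 720 J.
Photons incident: 720 / 7.044e-19 = 1.022e21, i.e. 1.022e21/6.022e23 = 0.001697 mol.
Photons absorbed: 0.861 × 0.001697 = 0.001461 mol.
Φ = 0.001128 mol / 0.001461 mol photons = 0.77.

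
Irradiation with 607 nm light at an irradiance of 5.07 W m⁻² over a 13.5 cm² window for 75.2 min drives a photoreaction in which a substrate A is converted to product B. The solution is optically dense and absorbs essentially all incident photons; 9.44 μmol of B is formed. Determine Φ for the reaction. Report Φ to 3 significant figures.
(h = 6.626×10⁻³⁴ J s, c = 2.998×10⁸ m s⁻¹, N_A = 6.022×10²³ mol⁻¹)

Φ = 0.0602

Product: 9.44 μmol = 9.44×10⁻⁶ mol.
Photon energy at 607 nm: hc/λ = (6.626×10⁻³⁴)(2.998×10⁸)/(607×10⁻⁹) = 3.273×10⁻¹⁹ J.
Energy delivered: (5.07 W m⁻²)(13.5×10⁻⁴ m²)(4512 s) = 30.88 J.
Photons incident: 30.88 / 3.273×10⁻¹⁹ = 9.435×10¹⁹, i.e. 9.435×10¹⁹/6.022×10²³ = 1.567×10⁻⁴ mol.
Φ = 9.44×10⁻⁶ mol / 1.567×10⁻⁴ mol photons = 0.0602.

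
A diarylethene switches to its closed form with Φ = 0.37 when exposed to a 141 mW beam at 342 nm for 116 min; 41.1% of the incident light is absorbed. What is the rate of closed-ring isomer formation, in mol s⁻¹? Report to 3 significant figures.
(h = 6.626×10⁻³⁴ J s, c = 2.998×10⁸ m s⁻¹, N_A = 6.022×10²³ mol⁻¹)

6.13×10⁻⁸ mol s⁻¹

Photon energy at 342 nm: hc/λ = (6.626×10⁻³⁴)(2.998×10⁸)/(342×10⁻⁹) = 5.808×10⁻¹⁹ J.
Energy delivered: (141 mW)(6960 s) = 981.4 J.
Photons incident: 981.4 / 5.808×10⁻¹⁹ = 1.690×10²¹, i.e. 1.690×10²¹/6.022×10²³ = 0.002806 mol.
Photons absorbed: 0.411 × 0.002806 = 0.001153 mol.
Product formed: 0.37 × 0.001153 = 4.266×10⁻⁴ mol.
Rate: 4.266×10⁻⁴ / 6960 s = 6.13×10⁻⁸ mol s⁻¹.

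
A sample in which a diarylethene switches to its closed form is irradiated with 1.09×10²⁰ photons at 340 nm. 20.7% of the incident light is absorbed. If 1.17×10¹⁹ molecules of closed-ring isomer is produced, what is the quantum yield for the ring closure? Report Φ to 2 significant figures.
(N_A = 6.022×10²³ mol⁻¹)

Φ = 0.52

Product: 1.17×10¹⁹ / 6.022×10²³ = 1.943×10⁻⁵ mol.
Moles of photons: 1.09×10²⁰ / 6.022×10²³ = 1.810×10⁻⁴ mol.
Photons absorbed: 0.207 × 1.810×10⁻⁴ = 3.747×10⁻⁵ mol.
Φ = 1.943×10⁻⁵ mol / 3.747×10⁻⁵ mol photons = 0.52.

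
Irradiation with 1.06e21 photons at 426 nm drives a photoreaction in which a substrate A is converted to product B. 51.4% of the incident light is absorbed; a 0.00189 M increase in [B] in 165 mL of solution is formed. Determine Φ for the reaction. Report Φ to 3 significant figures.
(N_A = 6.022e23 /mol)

Product: (0.00189 M)(0.165 L) = 3.119e-4 mol.
Moles of photons: 1.06e21 / 6.022e23 = 0.001760 mol.
Photons absorbed: 0.514 × 0.001760 = 9.046e-4 mol.
Φ = 3.119e-4 mol / 9.046e-4 mol photons = 0.345.

Φ = 0.345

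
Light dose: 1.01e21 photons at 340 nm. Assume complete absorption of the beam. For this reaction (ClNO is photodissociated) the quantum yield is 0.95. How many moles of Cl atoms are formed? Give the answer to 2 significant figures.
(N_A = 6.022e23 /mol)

0.0016 mol

Moles of photons: 1.01e21 / 6.022e23 = 0.001677 mol.
Product: Φ × n_abs = 0.95 × 0.001677 = 0.001593 mol.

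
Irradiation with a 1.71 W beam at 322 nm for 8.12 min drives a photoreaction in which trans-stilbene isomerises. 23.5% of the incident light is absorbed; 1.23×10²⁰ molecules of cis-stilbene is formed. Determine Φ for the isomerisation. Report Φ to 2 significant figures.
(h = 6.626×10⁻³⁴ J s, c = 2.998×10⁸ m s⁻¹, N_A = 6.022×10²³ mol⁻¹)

Φ = 0.39

Product: 1.23×10²⁰ / 6.022×10²³ = 2.043×10⁻⁴ mol.
Photon energy at 322 nm: hc/λ = (6.626×10⁻³⁴)(2.998×10⁸)/(322×10⁻⁹) = 6.169×10⁻¹⁹ J.
Energy delivered: (1.71 W)(487.2 s) = 833.1 J.
Photons incident: 833.1 / 6.169×10⁻¹⁹ = 1.350×10²¹, i.e. 1.350×10²¹/6.022×10²³ = 0.002242 mol.
Photons absorbed: 0.235 × 0.002242 = 5.269×10⁻⁴ mol.
Φ = 2.043×10⁻⁴ mol / 5.269×10⁻⁴ mol photons = 0.39.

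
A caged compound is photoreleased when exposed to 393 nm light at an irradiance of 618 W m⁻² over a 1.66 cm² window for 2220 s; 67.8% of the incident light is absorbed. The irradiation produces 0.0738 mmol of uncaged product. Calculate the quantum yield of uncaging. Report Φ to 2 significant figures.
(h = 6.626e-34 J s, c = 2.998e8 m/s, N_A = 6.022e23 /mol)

Φ = 0.15

Product: 0.0738 mmol = 7.38e-5 mol.
Photon energy at 393 nm: hc/λ = (6.626e-34)(2.998e8)/(393e-9) = 5.055e-19 J.
Energy delivered: (618 W m⁻²)(1.66e-4 m²)(2220 s) = 227.7 J.
Photons incident: 227.7 / 5.055e-19 = 4.504e20, i.e. 4.504e20/6.022e23 = 7.479e-4 mol.
Photons absorbed: 0.678 × 7.479e-4 = 5.071e-4 mol.
Φ = 7.38e-5 mol / 5.071e-4 mol photons = 0.15.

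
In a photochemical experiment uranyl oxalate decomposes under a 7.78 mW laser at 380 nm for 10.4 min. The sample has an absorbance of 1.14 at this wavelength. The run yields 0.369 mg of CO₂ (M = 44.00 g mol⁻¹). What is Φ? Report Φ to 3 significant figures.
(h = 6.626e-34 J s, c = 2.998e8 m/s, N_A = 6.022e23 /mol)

Φ = 0.586

Product: 0.369 mg / 44.00 g mol⁻¹ = 8.386e-6 mol.
Photon energy at 380 nm: hc/λ = (6.626e-34)(2.998e8)/(380e-9) = 5.228e-19 J.
Energy delivered: (7.78 mW)(624 s) = 4.855 J.
Photons incident: 4.855 / 5.228e-19 = 9.287e18, i.e. 9.287e18/6.022e23 = 1.542e-5 mol.
Fraction absorbed: 1 − 10^(−1.14) = 0.9276.
Photons absorbed: 0.9276 × 1.542e-5 = 1.430e-5 mol.
Φ = 8.386e-6 mol / 1.430e-5 mol photons = 0.586.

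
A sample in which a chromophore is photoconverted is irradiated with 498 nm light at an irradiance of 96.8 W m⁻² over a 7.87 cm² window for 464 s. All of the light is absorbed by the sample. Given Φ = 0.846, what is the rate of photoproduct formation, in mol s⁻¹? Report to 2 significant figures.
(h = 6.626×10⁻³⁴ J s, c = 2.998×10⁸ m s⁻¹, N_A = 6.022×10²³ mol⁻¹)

Photon energy at 498 nm: hc/λ = (6.626×10⁻³⁴)(2.998×10⁸)/(498×10⁻⁹) = 3.989×10⁻¹⁹ J.
Energy delivered: (96.8 W m⁻²)(7.87×10⁻⁴ m²)(464 s) = 35.35 J.
Photons incident: 35.35 / 3.989×10⁻¹⁹ = 8.862×10¹⁹, i.e. 8.862×10¹⁹/6.022×10²³ = 1.472×10⁻⁴ mol.
Product formed: 0.846 × 1.472×10⁻⁴ = 1.245×10⁻⁴ mol.
Rate: 1.245×10⁻⁴ / 464 s = 2.7×10⁻⁷ mol s⁻¹.

2.7×10⁻⁷ mol s⁻¹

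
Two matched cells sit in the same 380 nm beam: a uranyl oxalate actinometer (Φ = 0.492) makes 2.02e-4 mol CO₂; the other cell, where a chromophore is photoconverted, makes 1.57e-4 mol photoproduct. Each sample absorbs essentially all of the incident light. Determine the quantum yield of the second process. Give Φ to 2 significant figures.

Φ = 0.38

Photons absorbed by the actinometer: 2.02e-4 / 0.492 = 4.106e-4 mol.
Φ(unknown) = 1.57e-4 / 4.106e-4 = 0.38.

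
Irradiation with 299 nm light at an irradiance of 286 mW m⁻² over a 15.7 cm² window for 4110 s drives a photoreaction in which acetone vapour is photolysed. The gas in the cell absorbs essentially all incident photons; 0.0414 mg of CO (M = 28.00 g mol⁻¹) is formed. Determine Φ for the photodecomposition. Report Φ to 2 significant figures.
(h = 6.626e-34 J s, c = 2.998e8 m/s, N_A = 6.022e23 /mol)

Product: 0.0414 mg / 28.00 g mol⁻¹ = 1.479e-6 mol.
Photon energy at 299 nm: hc/λ = (6.626e-34)(2.998e8)/(299e-9) = 6.644e-19 J.
Energy delivered: (286 mW m⁻²)(15.7e-4 m²)(4110 s) = 1.845 J.
Photons incident: 1.845 / 6.644e-19 = 2.777e18, i.e. 2.777e18/6.022e23 = 4.611e-6 mol.
Φ = 1.479e-6 mol / 4.611e-6 mol photons = 0.32.

Φ = 0.32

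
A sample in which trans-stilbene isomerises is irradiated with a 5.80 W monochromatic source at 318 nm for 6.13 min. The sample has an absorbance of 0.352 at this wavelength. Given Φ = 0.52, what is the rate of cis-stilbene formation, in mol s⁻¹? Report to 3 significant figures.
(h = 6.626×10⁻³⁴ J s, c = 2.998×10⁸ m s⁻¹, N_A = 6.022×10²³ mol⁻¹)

Photon energy at 318 nm: hc/λ = (6.626×10⁻³⁴)(2.998×10⁸)/(318×10⁻⁹) = 6.247×10⁻¹⁹ J.
Energy delivered: (5.80 W)(367.8 s) = 2133 J.
Photons incident: 2133 / 6.247×10⁻¹⁹ = 3.414×10²¹, i.e. 3.414×10²¹/6.022×10²³ = 0.005669 mol.
Fraction absorbed: 1 − 10^(−0.352) = 0.5554.
Photons absorbed: 0.5554 × 0.005669 = 0.003149 mol.
Product formed: 0.52 × 0.003149 = 0.001637 mol.
Rate: 0.001637 / 367.8 s = 4.45×10⁻⁶ mol s⁻¹.

4.45×10⁻⁶ mol s⁻¹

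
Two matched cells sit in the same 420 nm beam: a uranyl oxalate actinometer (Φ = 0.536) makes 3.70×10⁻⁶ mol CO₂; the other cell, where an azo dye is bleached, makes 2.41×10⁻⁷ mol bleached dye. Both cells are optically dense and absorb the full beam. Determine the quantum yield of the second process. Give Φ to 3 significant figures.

Φ = 0.0349

Photons absorbed by the actinometer: 3.70×10⁻⁶ / 0.536 = 6.903×10⁻⁶ mol.
Φ(unknown) = 2.41×10⁻⁷ / 6.903×10⁻⁶ = 0.0349.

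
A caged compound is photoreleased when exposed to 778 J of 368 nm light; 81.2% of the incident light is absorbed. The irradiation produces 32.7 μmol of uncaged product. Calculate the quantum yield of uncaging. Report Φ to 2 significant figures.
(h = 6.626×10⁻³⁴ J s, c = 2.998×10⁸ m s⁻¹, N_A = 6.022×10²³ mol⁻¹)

Φ = 0.017

Product: 32.7 μmol = 3.27×10⁻⁵ mol.
Photon energy at 368 nm: hc/λ = (6.626×10⁻³⁴)(2.998×10⁸)/(368×10⁻⁹) = 5.398×10⁻¹⁹ J.
Photons incident: 778 / 5.398×10⁻¹⁹ = 1.441×10²¹, i.e. 1.441×10²¹/6.022×10²³ = 0.002393 mol.
Photons absorbed: 0.812 × 0.002393 = 0.001943 mol.
Φ = 3.27×10⁻⁵ mol / 0.001943 mol photons = 0.017.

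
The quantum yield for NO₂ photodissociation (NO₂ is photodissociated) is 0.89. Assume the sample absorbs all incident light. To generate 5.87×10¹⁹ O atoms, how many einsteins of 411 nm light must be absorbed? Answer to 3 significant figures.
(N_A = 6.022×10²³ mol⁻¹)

Product: 5.87×10¹⁹ / 6.022×10²³ = 9.748×10⁻⁵ mol.
Photons that must be absorbed: 9.748×10⁻⁵ / 0.89 = 1.095×10⁻⁴ mol.

1.10×10⁻⁴ einstein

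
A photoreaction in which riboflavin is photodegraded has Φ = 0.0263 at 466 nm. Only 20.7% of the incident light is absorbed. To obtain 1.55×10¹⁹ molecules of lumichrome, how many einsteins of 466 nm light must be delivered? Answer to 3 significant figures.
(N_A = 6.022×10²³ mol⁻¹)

0.00473 einstein

Product: 1.55×10¹⁹ / 6.022×10²³ = 2.574×10⁻⁵ mol.
Photons that must be absorbed: 2.574×10⁻⁵ / 0.0263 = 9.787×10⁻⁴ mol.
Incident photons needed: 9.787×10⁻⁴ / 0.207 = 0.004728 mol.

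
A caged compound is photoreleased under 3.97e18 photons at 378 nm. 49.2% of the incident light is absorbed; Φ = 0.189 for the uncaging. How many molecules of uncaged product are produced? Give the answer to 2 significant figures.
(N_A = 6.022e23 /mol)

3.7e17 molecules

Moles of photons: 3.97e18 / 6.022e23 = 6.592e-6 mol.
Photons absorbed: 0.492 × 6.592e-6 = 3.243e-6 mol.
Product: Φ × n_abs = 0.189 × 3.243e-6 = 6.129e-7 mol.
As a count: 6.129e-7 × 6.022e23 = 3.7e17.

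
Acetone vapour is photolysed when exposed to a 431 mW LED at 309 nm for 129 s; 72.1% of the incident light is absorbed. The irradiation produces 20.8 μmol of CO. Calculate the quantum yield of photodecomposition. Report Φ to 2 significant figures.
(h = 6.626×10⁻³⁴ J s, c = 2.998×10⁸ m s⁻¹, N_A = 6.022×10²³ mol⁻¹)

Product: 20.8 μmol = 2.08×10⁻⁵ mol.
Photon energy at 309 nm: hc/λ = (6.626×10⁻³⁴)(2.998×10⁸)/(309×10⁻⁹) = 6.429×10⁻¹⁹ J.
Energy delivered: (431 mW)(129 s) = 55.60 J.
Photons incident: 55.60 / 6.429×10⁻¹⁹ = 8.648×10¹⁹, i.e. 8.648×10¹⁹/6.022×10²³ = 1.436×10⁻⁴ mol.
Photons absorbed: 0.721 × 1.436×10⁻⁴ = 1.035×10⁻⁴ mol.
Φ = 2.08×10⁻⁵ mol / 1.035×10⁻⁴ mol photons = 0.20.

Φ = 0.20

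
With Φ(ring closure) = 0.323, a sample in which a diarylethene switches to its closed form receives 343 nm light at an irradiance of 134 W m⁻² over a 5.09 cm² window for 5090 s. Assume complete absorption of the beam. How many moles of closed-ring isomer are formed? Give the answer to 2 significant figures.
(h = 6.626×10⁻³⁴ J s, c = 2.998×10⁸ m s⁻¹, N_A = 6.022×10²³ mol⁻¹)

Photon energy at 343 nm: hc/λ = (6.626×10⁻³⁴)(2.998×10⁸)/(343×10⁻⁹) = 5.791×10⁻¹⁹ J.
Energy delivered: (134 W m⁻²)(5.09×10⁻⁴ m²)(5090 s) = 347.2 J.
Photons incident: 347.2 / 5.791×10⁻¹⁹ = 5.996×10²⁰, i.e. 5.996×10²⁰/6.022×10²³ = 9.957×10⁻⁴ mol.
Product: Φ × n_abs = 0.323 × 9.957×10⁻⁴ = 3.216×10⁻⁴ mol.

3.2×10⁻⁴ mol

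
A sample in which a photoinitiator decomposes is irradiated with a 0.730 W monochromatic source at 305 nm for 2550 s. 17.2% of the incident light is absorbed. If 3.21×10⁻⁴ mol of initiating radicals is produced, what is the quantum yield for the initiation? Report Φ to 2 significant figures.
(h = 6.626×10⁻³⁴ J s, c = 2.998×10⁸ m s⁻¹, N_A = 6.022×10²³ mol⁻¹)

Photon energy at 305 nm: hc/λ = (6.626×10⁻³⁴)(2.998×10⁸)/(305×10⁻⁹) = 6.513×10⁻¹⁹ J.
Energy delivered: (0.730 W)(2550 s) = 1862 J.
Photons incident: 1862 / 6.513×10⁻¹⁹ = 2.859×10²¹, i.e. 2.859×10²¹/6.022×10²³ = 0.004748 mol.
Photons absorbed: 0.172 × 0.004748 = 8.167×10⁻⁴ mol.
Φ = 3.21×10⁻⁴ mol / 8.167×10⁻⁴ mol photons = 0.39.

Φ = 0.39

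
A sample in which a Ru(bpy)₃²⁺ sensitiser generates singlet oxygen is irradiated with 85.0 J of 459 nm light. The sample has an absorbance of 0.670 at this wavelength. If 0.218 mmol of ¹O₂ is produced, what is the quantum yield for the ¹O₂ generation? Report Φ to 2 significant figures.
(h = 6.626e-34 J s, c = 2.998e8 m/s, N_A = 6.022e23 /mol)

Φ = 0.85

Product: 0.218 mmol = 2.18e-4 mol.
Photon energy at 459 nm: hc/λ = (6.626e-34)(2.998e8)/(459e-9) = 4.328e-19 J.
Photons incident: 85.0 / 4.328e-19 = 1.964e20, i.e. 1.964e20/6.022e23 = 3.261e-4 mol.
Fraction absorbed: 1 − 10^(−0.670) = 0.7862.
Photons absorbed: 0.7862 × 3.261e-4 = 2.564e-4 mol.
Φ = 2.18e-4 mol / 2.564e-4 mol photons = 0.85.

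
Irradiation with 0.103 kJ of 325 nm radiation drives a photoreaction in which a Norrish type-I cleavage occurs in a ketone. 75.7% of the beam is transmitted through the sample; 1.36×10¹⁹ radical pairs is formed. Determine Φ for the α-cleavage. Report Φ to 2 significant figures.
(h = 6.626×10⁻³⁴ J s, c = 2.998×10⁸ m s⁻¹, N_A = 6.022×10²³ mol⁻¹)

Product: 1.36×10¹⁹ / 6.022×10²³ = 2.258×10⁻⁵ mol.
Photon energy at 325 nm: hc/λ = (6.626×10⁻³⁴)(2.998×10⁸)/(325×10⁻⁹) = 6.112×10⁻¹⁹ J.
Incident energy: 0.103 kJ = 103 J.
Photons incident: 103 / 6.112×10⁻¹⁹ = 1.685×10²⁰, i.e. 1.685×10²⁰/6.022×10²³ = 2.798×10⁻⁴ mol.
Fraction absorbed: 1 − 75.7/100 = 0.2430.
Photons absorbed: 0.2430 × 2.798×10⁻⁴ = 6.799×10⁻⁵ mol.
Φ = 2.258×10⁻⁵ mol / 6.799×10⁻⁵ mol photons = 0.33.

Φ = 0.33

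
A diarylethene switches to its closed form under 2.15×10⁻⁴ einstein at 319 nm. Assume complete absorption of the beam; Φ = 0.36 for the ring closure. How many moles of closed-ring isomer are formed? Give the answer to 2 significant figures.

7.7×10⁻⁵ mol

Product: Φ × n_abs = 0.36 × 2.15×10⁻⁴ = 7.740×10⁻⁵ mol.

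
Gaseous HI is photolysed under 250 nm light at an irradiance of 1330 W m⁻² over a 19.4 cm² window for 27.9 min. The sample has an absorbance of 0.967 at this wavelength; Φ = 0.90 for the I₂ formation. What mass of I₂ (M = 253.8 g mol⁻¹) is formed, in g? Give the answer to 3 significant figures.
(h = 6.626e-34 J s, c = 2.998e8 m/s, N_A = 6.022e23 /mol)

Photon energy at 250 nm: hc/λ = (6.626e-34)(2.998e8)/(250e-9) = 7.946e-19 J.
Energy delivered: (1330 W m⁻²)(19.4e-4 m²)(1674 s) = 4319 J.
Photons incident: 4319 / 7.946e-19 = 5.435e21, i.e. 5.435e21/6.022e23 = 0.009025 mol.
Fraction absorbed: 1 − 10^(−0.967) = 0.8921.
Photons absorbed: 0.8921 × 0.009025 = 0.008051 mol.
Product: Φ × n_abs = 0.90 × 0.008051 = 0.007246 mol.
Mass: 0.007246 × 253.8 = 1.839 g = 1.84 g.

1.84 g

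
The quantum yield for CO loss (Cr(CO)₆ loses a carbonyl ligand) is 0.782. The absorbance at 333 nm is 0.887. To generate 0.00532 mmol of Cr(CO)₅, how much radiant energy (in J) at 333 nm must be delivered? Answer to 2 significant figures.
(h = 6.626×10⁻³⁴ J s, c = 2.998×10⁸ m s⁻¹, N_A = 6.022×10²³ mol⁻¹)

Product: 0.00532 mmol = 5.32×10⁻⁶ mol.
Photons that must be absorbed: 5.32×10⁻⁶ / 0.782 = 6.803×10⁻⁶ mol.
Fraction absorbed: 1 − 10^(−0.887) = 0.8703.
Incident photons needed: 6.803×10⁻⁶ / 0.8703 = 7.817×10⁻⁶ mol.
Photon energy: hc/λ = 5.965×10⁻¹⁹ J; per mole, 3.592×10⁵ J mol⁻¹.
Energy required: 7.817×10⁻⁶ × 3.592×10⁵ = 2.8 J.

2.8 J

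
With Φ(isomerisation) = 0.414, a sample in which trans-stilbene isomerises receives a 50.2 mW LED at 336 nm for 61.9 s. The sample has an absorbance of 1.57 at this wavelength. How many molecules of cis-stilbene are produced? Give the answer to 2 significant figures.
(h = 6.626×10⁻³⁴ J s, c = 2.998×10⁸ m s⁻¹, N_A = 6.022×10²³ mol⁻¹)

Photon energy at 336 nm: hc/λ = (6.626×10⁻³⁴)(2.998×10⁸)/(336×10⁻⁹) = 5.912×10⁻¹⁹ J.
Energy delivered: (50.2 mW)(61.9 s) = 3.107 J.
Photons incident: 3.107 / 5.912×10⁻¹⁹ = 5.255×10¹⁸, i.e. 5.255×10¹⁸/6.022×10²³ = 8.726×10⁻⁶ mol.
Fraction absorbed: 1 − 10^(−1.57) = 0.9731.
Photons absorbed: 0.9731 × 8.726×10⁻⁶ = 8.491×10⁻⁶ mol.
Product: Φ × n_abs = 0.414 × 8.491×10⁻⁶ = 3.515×10⁻⁶ mol.
As a count: 3.515×10⁻⁶ × 6.022×10²³ = 2.1×10¹⁸.

2.1×10¹⁸ molecules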